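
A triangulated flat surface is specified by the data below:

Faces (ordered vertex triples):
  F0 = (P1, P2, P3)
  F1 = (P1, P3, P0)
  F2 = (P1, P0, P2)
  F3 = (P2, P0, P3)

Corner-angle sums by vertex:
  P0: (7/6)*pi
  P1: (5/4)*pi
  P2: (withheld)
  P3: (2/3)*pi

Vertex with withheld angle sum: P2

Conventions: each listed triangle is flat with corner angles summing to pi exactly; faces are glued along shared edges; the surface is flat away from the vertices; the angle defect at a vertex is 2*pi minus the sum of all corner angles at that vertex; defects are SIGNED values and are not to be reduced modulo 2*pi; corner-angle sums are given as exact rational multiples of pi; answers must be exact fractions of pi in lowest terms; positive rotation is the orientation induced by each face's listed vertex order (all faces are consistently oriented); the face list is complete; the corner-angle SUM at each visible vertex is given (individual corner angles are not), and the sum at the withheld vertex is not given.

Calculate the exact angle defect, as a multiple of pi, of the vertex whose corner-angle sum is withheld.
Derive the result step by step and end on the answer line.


V = 4, E = 6, F = 4; chi = V - E + F = 2
Gauss-Bonnet: total defect = 2*pi*chi = 4*pi; visible defects sum to (35/12)*pi

Answer: defect(P2) = (13/12)*pi


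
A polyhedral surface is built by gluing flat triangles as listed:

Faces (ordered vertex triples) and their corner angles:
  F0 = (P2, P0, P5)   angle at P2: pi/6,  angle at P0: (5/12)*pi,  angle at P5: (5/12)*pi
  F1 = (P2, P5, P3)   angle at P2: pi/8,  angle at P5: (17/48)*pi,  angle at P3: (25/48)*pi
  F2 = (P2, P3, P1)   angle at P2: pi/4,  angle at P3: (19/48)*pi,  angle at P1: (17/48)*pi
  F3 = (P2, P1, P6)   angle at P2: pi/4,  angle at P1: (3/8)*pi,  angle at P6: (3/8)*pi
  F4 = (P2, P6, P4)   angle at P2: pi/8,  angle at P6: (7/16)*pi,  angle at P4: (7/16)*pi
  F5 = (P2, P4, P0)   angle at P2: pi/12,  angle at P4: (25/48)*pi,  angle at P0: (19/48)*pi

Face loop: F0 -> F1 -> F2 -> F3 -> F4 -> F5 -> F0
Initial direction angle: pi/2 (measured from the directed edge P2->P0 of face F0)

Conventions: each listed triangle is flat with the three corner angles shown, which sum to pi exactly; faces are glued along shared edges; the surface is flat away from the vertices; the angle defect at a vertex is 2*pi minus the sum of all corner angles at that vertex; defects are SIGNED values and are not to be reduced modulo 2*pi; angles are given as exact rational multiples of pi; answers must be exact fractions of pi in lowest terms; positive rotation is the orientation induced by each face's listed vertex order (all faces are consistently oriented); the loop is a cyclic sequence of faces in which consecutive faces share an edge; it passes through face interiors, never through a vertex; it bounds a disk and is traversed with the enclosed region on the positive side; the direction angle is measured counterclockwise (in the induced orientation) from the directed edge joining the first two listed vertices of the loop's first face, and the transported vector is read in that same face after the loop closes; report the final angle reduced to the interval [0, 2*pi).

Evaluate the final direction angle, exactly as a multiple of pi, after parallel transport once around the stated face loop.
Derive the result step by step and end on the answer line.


enclosed vertex P2: corner angles sum to pi, defect = 2*pi - pi = pi
final direction = starting direction + enclosed defect total, reduced mod 2*pi (induced orientation)
final angle = pi/2 + pi = (3/2)*pi (mod 2*pi)

Answer: final direction angle = (3/2)*pi


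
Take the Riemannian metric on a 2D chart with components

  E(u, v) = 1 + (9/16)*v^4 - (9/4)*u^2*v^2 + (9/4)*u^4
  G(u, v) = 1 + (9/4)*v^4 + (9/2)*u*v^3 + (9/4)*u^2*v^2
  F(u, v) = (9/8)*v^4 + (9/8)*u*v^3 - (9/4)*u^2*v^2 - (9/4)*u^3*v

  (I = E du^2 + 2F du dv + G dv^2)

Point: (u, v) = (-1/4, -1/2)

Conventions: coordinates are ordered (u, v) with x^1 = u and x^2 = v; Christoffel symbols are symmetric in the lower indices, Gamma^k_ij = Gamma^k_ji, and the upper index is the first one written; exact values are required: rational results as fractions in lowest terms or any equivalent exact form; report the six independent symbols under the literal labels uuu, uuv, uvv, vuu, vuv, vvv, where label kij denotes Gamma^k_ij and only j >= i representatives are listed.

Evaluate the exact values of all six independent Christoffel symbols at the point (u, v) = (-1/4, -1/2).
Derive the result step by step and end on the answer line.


E = 1033/1024, F = 27/512, G = 337/256 at the point
E_u = 9/64, E_v = -9/64, F_u = 45/128, F_v = -153/256, G_u = -27/32, G_v = -135/64
EG - F^2 = 1357/1024;  g^inv = (1024/1357) * [[337/256, -27/512], [-27/512, 1033/1024]]
first-kind symbols [ij,l] = (1/2)(d_i g_jl + d_j g_il - d_l g_ij): [uu,u] = E_u/2 = 9/128, [uu,v] = F_u - E_v/2 = 27/64, [uv,u] = E_v/2 = -9/128, [uv,v] = G_u/2 = -27/64, [vv,u] = F_v - G_u/2 = -45/256, [vv,v] = G_v/2 = -135/128
Gamma^u_ij = (G*[ij,u] - F*[ij,v])/(EG - F^2), Gamma^v_ij = (E*[ij,v] - F*[ij,u])/(EG - F^2)

Answer: Gamma_uuu = 72/1357, Gamma_uuv = -72/1357, Gamma_uvv = -180/1357, Gamma_vuu = 432/1357, Gamma_vuv = -432/1357, Gamma_vvv = -1080/1357


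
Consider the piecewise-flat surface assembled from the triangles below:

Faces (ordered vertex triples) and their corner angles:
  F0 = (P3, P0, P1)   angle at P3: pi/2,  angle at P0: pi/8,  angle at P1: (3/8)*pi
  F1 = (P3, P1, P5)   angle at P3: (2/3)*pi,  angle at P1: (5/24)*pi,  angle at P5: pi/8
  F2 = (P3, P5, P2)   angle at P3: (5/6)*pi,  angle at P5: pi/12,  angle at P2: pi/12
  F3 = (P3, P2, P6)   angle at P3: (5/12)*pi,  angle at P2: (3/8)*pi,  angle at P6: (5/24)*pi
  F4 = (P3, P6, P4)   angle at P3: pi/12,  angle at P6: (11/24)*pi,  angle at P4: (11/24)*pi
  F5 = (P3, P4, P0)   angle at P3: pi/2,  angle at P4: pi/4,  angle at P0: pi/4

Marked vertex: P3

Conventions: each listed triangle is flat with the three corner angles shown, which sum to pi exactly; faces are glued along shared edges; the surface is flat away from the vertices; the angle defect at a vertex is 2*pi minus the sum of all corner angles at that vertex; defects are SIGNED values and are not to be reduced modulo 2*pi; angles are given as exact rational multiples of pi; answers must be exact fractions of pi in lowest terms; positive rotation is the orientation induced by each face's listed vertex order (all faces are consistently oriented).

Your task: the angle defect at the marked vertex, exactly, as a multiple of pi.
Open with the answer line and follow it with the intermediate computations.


Answer: defect(P3) = -pi

Sum of corner angles at P3: 3*pi
defect = 2*pi - 3*pi


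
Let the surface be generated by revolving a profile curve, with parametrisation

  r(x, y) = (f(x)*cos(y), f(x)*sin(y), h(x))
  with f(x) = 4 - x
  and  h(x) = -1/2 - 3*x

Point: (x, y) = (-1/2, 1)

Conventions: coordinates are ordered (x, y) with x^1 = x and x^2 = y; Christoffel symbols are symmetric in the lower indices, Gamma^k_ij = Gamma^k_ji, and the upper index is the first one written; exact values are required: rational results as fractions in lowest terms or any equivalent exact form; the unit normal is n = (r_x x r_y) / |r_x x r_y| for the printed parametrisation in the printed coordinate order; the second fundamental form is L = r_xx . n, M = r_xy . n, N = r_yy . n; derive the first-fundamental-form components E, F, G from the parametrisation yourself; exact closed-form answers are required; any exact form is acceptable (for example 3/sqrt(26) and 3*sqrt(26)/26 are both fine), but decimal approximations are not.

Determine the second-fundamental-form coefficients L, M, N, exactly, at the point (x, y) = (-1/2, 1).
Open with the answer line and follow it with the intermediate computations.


Answer: L = 0, M = 0, N = -27*sqrt(10)/20

f = 9/2, f' = -1, f'' = 0, h' = -3, h'' = 0
E = 10, F = 0, G = 81/4; answer radicand W^2 = 10
unnormalised second-form numerators: l = 0, m = 0, n = -27/2; L = l/sqrt(10), and similarly M = m/sqrt(W^2), N = n/sqrt(W^2)


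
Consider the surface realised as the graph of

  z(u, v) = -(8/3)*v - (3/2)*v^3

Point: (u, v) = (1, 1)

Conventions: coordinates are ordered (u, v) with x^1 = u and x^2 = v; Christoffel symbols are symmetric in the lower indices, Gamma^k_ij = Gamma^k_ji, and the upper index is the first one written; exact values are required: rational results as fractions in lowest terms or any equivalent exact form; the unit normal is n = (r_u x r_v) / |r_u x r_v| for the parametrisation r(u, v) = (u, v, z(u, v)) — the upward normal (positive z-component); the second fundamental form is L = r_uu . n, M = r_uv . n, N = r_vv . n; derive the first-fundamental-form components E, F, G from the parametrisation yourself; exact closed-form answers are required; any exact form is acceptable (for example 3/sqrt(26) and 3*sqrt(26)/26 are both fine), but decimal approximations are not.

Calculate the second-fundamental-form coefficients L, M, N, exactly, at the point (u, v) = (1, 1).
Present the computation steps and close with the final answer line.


z_u = 0, z_v = -43/6, z_uu = 0, z_uv = 0, z_vv = -9
E = 1, F = 0, G = 1885/36; answer radicand W^2 = 1885/36
unnormalised second-form numerators: l = 0, m = 0, n = -9; L = l/sqrt(1885/36), and similarly M = m/sqrt(W^2), N = n/sqrt(W^2)

Answer: L = 0, M = 0, N = -54*sqrt(1885)/1885


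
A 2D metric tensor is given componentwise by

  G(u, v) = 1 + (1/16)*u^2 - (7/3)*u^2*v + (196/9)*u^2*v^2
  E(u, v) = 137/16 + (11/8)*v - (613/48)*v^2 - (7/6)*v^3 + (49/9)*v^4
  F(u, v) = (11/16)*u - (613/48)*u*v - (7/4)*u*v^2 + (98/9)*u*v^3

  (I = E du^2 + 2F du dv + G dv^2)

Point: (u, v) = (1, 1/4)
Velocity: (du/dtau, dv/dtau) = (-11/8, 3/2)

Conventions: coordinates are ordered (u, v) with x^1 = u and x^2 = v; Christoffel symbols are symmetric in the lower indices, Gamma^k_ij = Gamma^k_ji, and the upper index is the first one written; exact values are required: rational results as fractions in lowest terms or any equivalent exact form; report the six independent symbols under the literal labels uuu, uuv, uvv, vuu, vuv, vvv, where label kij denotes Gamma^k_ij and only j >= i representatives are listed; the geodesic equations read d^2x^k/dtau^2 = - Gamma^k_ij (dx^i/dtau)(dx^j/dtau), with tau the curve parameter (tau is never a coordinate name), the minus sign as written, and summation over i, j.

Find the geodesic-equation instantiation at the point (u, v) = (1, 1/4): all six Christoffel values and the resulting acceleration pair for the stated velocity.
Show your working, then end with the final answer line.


E = 73/9, F = -22/9, G = 265/144 at the point
E_u = 0, E_v = -44/9, F_u = -22/9, F_v = -557/48, G_u = 121/72, G_v = 77/9
EG - F^2 = 1289/144;  g^inv = (144/1289) * [[265/144, 22/9], [22/9, 73/9]]
first-kind symbols [ij,l] = (1/2)(d_i g_jl + d_j g_il - d_l g_ij): [uu,u] = E_u/2 = 0, [uu,v] = F_u - E_v/2 = 0, [uv,u] = E_v/2 = -22/9, [uv,v] = G_u/2 = 121/144, [vv,u] = F_v - G_u/2 = -112/9, [vv,v] = G_v/2 = 77/18
Gamma^u_ij = (G*[ij,u] - F*[ij,v])/(EG - F^2), Gamma^v_ij = (E*[ij,v] - F*[ij,u])/(EG - F^2)
Gamma_uuu = 0, Gamma_uuv = -352/1289, Gamma_uvv = -1792/1289, Gamma_vuu = 0, Gamma_vuv = 121/1289, Gamma_vvv = 616/1289
d^2u/dtau^2 = -(Gamma_uuu*(-11/8)^2 + 2*Gamma_uuv*(-11/8)*(3/2) + Gamma_uvv*(3/2)^2) = 2580/1289
d^2v/dtau^2 = -(Gamma_vuu*(-11/8)^2 + 2*Gamma_vuv*(-11/8)*(3/2) + Gamma_vvv*(3/2)^2) = -7095/10312

Answer: Gamma_uuu = 0, Gamma_uuv = -352/1289, Gamma_uvv = -1792/1289, Gamma_vuu = 0, Gamma_vuv = 121/1289, Gamma_vvv = 616/1289; accelerations (d^2u/dtau^2, d^2v/dtau^2) = (2580/1289, -7095/10312)


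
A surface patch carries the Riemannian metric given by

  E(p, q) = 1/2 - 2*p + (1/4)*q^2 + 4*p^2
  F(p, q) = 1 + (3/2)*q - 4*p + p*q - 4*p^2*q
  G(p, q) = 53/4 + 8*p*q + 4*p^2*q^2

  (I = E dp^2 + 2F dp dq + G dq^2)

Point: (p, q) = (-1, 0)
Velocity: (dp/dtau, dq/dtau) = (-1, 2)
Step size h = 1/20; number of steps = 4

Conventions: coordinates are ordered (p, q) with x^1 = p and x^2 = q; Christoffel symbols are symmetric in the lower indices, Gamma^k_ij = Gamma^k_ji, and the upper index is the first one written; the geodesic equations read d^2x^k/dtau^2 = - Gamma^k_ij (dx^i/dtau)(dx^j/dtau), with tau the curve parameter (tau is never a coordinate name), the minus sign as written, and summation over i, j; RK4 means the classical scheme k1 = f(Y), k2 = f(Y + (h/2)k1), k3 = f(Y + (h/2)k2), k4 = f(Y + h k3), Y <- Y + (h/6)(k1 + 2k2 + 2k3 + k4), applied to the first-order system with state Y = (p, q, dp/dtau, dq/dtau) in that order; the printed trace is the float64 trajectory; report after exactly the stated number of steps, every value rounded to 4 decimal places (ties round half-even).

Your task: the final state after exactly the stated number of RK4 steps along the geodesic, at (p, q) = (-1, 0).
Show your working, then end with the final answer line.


f(Y) = (dp/dtau, dq/dtau, -Gamma^p_ij Y'^i Y'^j, -Gamma^q_ij Y'^i Y'^j) with the Gammas evaluated at the stage position; h = 0.050000; intermediate values shown to 6 dp
step 0: p = -1.0000, q = 0.0000, dp/dtau = -1.0000, dq/dtau = 2.0000
step 1:
  k1: at (p, q) = (-1.000000, 0.000000), (dp/dtau, dq/dtau) = (-1.000000, 2.000000); Gamma_ppp = -0.756646, Gamma_ppq = 0.000000, Gamma_pqq = -0.431493, Gamma_qpp = -0.016360, Gamma_qpq = 0.000000, Gamma_qqq = -0.139059; k1 = (-1.000000, 2.000000, 2.482618, 0.572597)
  k2: at (p, q) = (-1.025000, 0.050000), (dp/dtau, dq/dtau) = (-0.937935, 2.014315); Gamma_ppp = -0.767624, Gamma_ppq = -0.012321, Gamma_pqq = -0.498509, Gamma_qpp = 0.017067, Gamma_qpq = 0.019477, Gamma_qqq = -0.112088; k2 = (-0.937935, 2.014315, 2.651421, 0.513376)
  k3: at (p, q) = (-1.023448, 0.050358), (dp/dtau, dq/dtau) = (-0.933714, 2.012834); Gamma_ppp = -0.768613, Gamma_ppq = -0.012414, Gamma_pqq = -0.497889, Gamma_qpp = 0.017240, Gamma_qpq = 0.019610, Gamma_qqq = -0.112058; k3 = (-0.933714, 2.012834, 2.640632, 0.512687)
  k4: at (p, q) = (-1.046686, 0.100642), (dp/dtau, dq/dtau) = (-0.867968, 2.025634); Gamma_ppp = -0.779227, Gamma_ppq = -0.022092, Gamma_pqq = -0.554633, Gamma_qpp = 0.052341, Gamma_qpq = 0.037425, Gamma_qqq = -0.087400; k4 = (-0.867968, 2.025634, 2.785128, 0.450790)
  Y <- Y + (h/6)(k1 + 2k2 + 2k3 + k4): p = -1.0468, q = 0.1007, dp/dtau = -0.8679, dq/dtau = 2.0256
step 2:
  k1: at (p, q) = (-1.046761, 0.100666), (dp/dtau, dq/dtau) = (-0.867901, 2.025629); Gamma_ppp = -0.779198, Gamma_ppq = -0.022094, Gamma_pqq = -0.554692, Gamma_qpp = 0.052362, Gamma_qpq = 0.037433, Gamma_qqq = -0.087384; k1 = (-0.867901, 2.025629, 2.785243, 0.450728)
  k2: at (p, q) = (-1.068458, 0.151307), (dp/dtau, dq/dtau) = (-0.798270, 2.036897); Gamma_ppp = -0.788978, Gamma_ppq = -0.029110, Gamma_pqq = -0.602000, Gamma_qpp = 0.089056, Gamma_qpq = 0.053286, Gamma_qqq = -0.065059; k2 = (-0.798270, 2.036897, 2.905766, 0.386461)
  k3: at (p, q) = (-1.066717, 0.151589), (dp/dtau, dq/dtau) = (-0.795257, 2.035291); Gamma_ppp = -0.789996, Gamma_ppq = -0.029196, Gamma_pqq = -0.601391, Gamma_qpp = 0.089125, Gamma_qpq = 0.053383, Gamma_qqq = -0.065077; k3 = (-0.795257, 2.035291, 2.896319, 0.386019)
  k4: at (p, q) = (-1.086523, 0.202431), (dp/dtau, dq/dtau) = (-0.723085, 2.044930); Gamma_ppp = -0.798679, Gamma_ppq = -0.033598, Gamma_pqq = -0.639834, Gamma_qpp = 0.127062, Gamma_qpq = 0.066924, Gamma_qqq = -0.045159; k4 = (-0.723085, 2.044930, 2.993853, 0.320327)
  Y <- Y + (h/6)(k1 + 2k2 + 2k3 + k4): p = -1.0866, q = 0.2025, dp/dtau = -0.7230, dq/dtau = 2.0449
step 3:
  k1: at (p, q) = (-1.086578, 0.202457), (dp/dtau, dq/dtau) = (-0.723041, 2.044929); Gamma_ppp = -0.798660, Gamma_ppq = -0.033597, Gamma_pqq = -0.639870, Gamma_qpp = 0.127087, Gamma_qpq = 0.066930, Gamma_qqq = -0.045147; k1 = (-0.723041, 2.044929, 2.993943, 0.320274)
  k2: at (p, q) = (-1.104654, 0.253580), (dp/dtau, dq/dtau) = (-0.648192, 2.052936); Gamma_ppp = -0.805885, Gamma_ppq = -0.035520, Gamma_pqq = -0.670237, Gamma_qpp = 0.166144, Gamma_qpq = 0.077918, Gamma_qqq = -0.027511; k2 = (-0.648192, 2.052936, 3.068807, 0.253512)
  k3: at (p, q) = (-1.102782, 0.253781), (dp/dtau, dq/dtau) = (-0.646321, 2.051267); Gamma_ppp = -0.806936, Gamma_ppq = -0.035621, Gamma_pqq = -0.669700, Gamma_qpp = 0.166089, Gamma_qpq = 0.078008, Gamma_qqq = -0.027553; k3 = (-0.646321, 2.051267, 3.060526, 0.253398)
  k4: at (p, q) = (-1.118894, 0.305021), (dp/dtau, dq/dtau) = (-0.570014, 2.057599); Gamma_ppp = -0.812518, Gamma_ppq = -0.035289, Gamma_pqq = -0.692661, Gamma_qpp = 0.205853, Gamma_qpq = 0.086214, Gamma_qqq = -0.012097; k4 = (-0.570014, 2.057599, 3.113753, 0.186564)
  Y <- Y + (h/6)(k1 + 2k2 + 2k3 + k4): p = -1.1189, q = 0.3050, dp/dtau = -0.5700, dq/dtau = 2.0576
step 4:
  k1: at (p, q) = (-1.118928, 0.305048), (dp/dtau, dq/dtau) = (-0.569988, 2.057602); Gamma_ppp = -0.812506, Gamma_ppq = -0.035287, Gamma_pqq = -0.692679, Gamma_qpp = 0.205878, Gamma_qpq = 0.086216, Gamma_qqq = -0.012088; k1 = (-0.569988, 2.057602, 3.113816, 0.186521)
  k2: at (p, q) = (-1.133178, 0.356488), (dp/dtau, dq/dtau) = (-0.492142, 2.062265); Gamma_ppp = -0.816213, Gamma_ppq = -0.032955, Gamma_pqq = -0.708922, Gamma_qpp = 0.246195, Gamma_qpq = 0.091483, Gamma_qqq = 0.001427; k2 = (-0.492142, 2.062265, 3.145795, 0.119996)
  k3: at (p, q) = (-1.131232, 0.356605), (dp/dtau, dq/dtau) = (-0.491343, 2.060601); Gamma_ppp = -0.817316, Gamma_ppq = -0.033083, Gamma_pqq = -0.708486, Gamma_qpp = 0.246012, Gamma_qpq = 0.091603, Gamma_qqq = 0.001377; k3 = (-0.491343, 2.060601, 3.138610, 0.120251)
  k4: at (p, q) = (-1.143495, 0.408078), (dp/dtau, dq/dtau) = (-0.413057, 2.063614); Gamma_ppp = -0.819080, Gamma_ppq = -0.029091, Gamma_pqq = -0.718664, Gamma_qpp = 0.286450, Gamma_qpq = 0.093851, Gamma_qqq = 0.013176; k4 = (-0.413057, 2.063614, 3.150587, 0.055012)
  Y <- Y + (h/6)(k1 + 2k2 + 2k3 + k4): p = -1.1435, q = 0.4081, dp/dtau = -0.4130, dq/dtau = 2.0636

Answer: p = -1.1435, q = 0.4081, dp/dtau = -0.4130, dq/dtau = 2.0636


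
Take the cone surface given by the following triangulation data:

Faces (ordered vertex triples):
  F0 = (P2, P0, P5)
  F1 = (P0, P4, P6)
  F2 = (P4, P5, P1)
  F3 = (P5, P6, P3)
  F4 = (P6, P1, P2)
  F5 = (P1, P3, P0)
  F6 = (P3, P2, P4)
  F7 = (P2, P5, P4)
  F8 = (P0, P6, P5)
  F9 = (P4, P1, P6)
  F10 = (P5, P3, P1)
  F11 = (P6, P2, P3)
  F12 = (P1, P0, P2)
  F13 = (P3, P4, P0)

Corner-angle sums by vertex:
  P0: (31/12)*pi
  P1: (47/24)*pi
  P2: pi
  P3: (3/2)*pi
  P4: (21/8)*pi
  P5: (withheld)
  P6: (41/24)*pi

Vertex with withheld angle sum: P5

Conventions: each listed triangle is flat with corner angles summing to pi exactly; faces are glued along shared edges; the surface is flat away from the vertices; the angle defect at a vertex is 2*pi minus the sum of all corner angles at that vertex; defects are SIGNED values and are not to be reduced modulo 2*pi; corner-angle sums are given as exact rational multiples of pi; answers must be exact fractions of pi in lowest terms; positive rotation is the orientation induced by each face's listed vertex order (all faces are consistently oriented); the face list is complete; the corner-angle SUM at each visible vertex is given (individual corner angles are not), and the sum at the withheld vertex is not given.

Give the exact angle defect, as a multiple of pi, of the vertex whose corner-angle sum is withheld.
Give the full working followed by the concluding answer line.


V = 7, E = 21, F = 14; chi = V - E + F = 0
Gauss-Bonnet: total defect = 2*pi*chi = 0; visible defects sum to (5/8)*pi

Answer: defect(P5) = (-5/8)*pi


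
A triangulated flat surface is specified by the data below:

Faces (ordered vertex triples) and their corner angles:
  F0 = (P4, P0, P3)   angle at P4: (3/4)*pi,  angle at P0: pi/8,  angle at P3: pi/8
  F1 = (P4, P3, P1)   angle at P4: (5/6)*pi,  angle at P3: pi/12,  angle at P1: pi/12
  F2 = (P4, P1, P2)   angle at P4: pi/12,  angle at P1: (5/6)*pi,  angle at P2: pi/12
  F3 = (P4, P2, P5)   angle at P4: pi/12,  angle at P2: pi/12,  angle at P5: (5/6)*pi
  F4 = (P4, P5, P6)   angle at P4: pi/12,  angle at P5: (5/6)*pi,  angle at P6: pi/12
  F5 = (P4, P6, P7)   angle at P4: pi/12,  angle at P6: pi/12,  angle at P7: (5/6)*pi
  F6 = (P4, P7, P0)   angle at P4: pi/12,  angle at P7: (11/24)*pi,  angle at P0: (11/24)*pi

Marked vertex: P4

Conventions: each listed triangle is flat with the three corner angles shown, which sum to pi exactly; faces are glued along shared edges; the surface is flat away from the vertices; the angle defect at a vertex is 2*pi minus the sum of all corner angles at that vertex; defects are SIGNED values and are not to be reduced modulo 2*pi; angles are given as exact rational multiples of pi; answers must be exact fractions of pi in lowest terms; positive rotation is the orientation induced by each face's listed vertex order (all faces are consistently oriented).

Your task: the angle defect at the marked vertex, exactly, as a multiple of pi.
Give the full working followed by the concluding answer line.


Sum of corner angles at P4: 2*pi
defect = 2*pi - 2*pi

Answer: defect(P4) = 0


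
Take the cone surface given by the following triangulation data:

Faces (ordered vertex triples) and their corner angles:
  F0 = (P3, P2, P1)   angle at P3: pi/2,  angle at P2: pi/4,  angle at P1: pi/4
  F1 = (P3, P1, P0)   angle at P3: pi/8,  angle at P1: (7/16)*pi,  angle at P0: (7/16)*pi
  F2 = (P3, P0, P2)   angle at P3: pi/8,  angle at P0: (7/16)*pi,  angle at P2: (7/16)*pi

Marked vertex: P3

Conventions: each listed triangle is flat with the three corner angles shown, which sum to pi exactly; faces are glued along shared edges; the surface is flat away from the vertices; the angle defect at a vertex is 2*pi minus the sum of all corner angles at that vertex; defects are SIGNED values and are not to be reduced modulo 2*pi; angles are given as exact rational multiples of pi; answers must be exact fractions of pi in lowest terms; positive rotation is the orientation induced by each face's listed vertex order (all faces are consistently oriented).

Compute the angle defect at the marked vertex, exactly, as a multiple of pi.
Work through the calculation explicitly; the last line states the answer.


Sum of corner angles at P3: (3/4)*pi
defect = 2*pi - (3/4)*pi

Answer: defect(P3) = (5/4)*pi


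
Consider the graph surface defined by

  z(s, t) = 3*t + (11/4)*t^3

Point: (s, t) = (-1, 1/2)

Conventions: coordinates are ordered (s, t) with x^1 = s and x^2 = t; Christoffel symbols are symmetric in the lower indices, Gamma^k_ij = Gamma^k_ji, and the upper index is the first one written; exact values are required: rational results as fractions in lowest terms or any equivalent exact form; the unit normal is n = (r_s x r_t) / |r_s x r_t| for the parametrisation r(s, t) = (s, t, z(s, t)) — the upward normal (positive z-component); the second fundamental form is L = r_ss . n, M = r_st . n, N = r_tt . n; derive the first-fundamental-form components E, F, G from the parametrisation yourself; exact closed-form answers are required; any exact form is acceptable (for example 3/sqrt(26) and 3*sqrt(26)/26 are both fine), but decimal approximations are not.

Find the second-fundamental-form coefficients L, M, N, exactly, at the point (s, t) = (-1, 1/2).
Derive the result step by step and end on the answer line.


z_s = 0, z_t = 81/16, z_ss = 0, z_st = 0, z_tt = 33/4
E = 1, F = 0, G = 6817/256; answer radicand W^2 = 6817/256
unnormalised second-form numerators: l = 0, m = 0, n = 33/4; L = l/sqrt(6817/256), and similarly M = m/sqrt(W^2), N = n/sqrt(W^2)

Answer: L = 0, M = 0, N = 132*sqrt(6817)/6817


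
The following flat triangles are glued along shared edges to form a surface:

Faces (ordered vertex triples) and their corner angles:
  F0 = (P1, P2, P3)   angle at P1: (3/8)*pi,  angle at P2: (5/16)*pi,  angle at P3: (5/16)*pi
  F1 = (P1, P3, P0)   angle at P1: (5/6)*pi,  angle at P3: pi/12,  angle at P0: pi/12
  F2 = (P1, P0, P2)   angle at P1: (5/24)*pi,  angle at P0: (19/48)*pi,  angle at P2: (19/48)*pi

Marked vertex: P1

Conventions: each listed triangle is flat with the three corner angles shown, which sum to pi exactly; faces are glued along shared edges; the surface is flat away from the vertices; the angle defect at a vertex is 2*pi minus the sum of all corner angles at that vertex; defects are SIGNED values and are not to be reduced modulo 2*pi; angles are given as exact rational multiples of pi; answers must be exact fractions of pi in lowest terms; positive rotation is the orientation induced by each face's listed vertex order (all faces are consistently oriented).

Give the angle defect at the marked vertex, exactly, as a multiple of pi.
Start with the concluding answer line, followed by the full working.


Answer: defect(P1) = (7/12)*pi

Sum of corner angles at P1: (17/12)*pi
defect = 2*pi - (17/12)*pi


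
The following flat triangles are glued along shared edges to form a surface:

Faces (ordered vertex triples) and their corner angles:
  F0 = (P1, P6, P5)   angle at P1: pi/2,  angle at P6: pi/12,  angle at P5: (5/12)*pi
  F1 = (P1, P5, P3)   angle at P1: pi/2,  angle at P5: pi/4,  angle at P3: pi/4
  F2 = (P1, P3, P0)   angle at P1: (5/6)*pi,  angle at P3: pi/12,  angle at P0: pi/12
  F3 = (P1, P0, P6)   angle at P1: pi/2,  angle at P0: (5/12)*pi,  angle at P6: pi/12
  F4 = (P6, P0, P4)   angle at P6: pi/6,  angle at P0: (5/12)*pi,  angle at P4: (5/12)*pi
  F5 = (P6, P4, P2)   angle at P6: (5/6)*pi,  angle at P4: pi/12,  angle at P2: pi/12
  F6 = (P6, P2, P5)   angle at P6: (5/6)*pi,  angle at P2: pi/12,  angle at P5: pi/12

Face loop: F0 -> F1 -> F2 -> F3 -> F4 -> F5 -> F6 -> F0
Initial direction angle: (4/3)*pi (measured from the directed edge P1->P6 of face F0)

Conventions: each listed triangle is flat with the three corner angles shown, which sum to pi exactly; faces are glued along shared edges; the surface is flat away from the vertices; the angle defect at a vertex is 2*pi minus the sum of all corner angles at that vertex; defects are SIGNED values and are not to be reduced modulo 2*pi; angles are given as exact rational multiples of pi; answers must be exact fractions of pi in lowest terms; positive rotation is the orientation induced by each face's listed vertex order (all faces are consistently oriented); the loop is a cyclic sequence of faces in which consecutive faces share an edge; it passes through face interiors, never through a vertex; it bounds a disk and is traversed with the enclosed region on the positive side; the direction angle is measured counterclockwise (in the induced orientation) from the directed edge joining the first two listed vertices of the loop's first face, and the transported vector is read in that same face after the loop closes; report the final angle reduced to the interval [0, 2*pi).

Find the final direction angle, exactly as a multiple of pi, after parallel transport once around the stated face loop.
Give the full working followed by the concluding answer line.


enclosed vertex P1: corner angles sum to (7/3)*pi, defect = 2*pi - (7/3)*pi = -pi/3
enclosed vertex P6: corner angles sum to 2*pi, defect = 2*pi - 2*pi = 0
holonomy = initial angle + sum of enclosed defects (mod 2*pi), positive in the induced orientation
final angle = (4/3)*pi - pi/3 = pi (mod 2*pi)

Answer: final direction angle = pi


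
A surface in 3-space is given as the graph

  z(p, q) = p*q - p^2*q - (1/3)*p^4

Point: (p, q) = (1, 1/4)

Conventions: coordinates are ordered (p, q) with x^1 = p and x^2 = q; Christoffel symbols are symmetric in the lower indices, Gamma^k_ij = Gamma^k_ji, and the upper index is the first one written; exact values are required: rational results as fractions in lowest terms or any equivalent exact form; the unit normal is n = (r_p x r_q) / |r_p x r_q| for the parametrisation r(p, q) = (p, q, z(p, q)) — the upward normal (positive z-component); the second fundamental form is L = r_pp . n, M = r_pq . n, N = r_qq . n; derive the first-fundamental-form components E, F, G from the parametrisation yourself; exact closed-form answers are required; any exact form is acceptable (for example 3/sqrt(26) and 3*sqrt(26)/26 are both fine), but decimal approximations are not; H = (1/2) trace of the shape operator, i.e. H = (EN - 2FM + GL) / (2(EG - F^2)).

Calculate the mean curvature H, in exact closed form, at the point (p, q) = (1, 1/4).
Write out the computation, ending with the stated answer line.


z_p = -19/12, z_q = 0, z_pp = -9/2, z_pq = -1, z_qq = 0
E = 505/144, F = 0, G = 1; answer radicand W^2 = 505/144
unnormalised second-form numerators: l = -9/2, m = -1, n = 0; L = l/sqrt(505/144), and similarly M = m/sqrt(W^2), N = n/sqrt(W^2)
H = (E*n - 2*F*m + G*l) / (2*(EG - F^2)*sqrt(W^2)); E*n - 2*F*m + G*l = -9/2, EG - F^2 = 505/144, so H = (-324/505)/sqrt(505/144)

Answer: H = -3888*sqrt(505)/255025


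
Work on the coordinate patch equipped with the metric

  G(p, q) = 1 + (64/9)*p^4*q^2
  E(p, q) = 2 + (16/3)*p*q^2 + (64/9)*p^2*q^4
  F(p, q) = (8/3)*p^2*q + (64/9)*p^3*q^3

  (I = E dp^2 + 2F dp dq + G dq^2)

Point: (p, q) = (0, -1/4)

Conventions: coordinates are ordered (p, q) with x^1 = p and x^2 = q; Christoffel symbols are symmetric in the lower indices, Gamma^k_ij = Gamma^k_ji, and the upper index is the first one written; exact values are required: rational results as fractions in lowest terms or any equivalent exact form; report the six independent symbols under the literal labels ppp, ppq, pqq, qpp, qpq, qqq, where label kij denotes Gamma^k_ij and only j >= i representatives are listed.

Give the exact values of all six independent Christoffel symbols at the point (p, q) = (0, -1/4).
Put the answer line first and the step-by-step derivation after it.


Answer: Gamma_ppp = 1/12, Gamma_ppq = 0, Gamma_pqq = 0, Gamma_qpp = 0, Gamma_qpq = 0, Gamma_qqq = 0

E = 2, F = 0, G = 1 at the point
E_p = 1/3, E_q = 0, F_p = 0, F_q = 0, G_p = 0, G_q = 0
EG - F^2 = 2;  g^inv = (1/2) * [[1, 0], [0, 2]]
first-kind symbols [ij,l] = (1/2)(d_i g_jl + d_j g_il - d_l g_ij): [pp,p] = E_p/2 = 1/6, [pp,q] = F_p - E_q/2 = 0, [pq,p] = E_q/2 = 0, [pq,q] = G_p/2 = 0, [qq,p] = F_q - G_p/2 = 0, [qq,q] = G_q/2 = 0
Gamma^p_ij = (G*[ij,p] - F*[ij,q])/(EG - F^2), Gamma^q_ij = (E*[ij,q] - F*[ij,p])/(EG - F^2)


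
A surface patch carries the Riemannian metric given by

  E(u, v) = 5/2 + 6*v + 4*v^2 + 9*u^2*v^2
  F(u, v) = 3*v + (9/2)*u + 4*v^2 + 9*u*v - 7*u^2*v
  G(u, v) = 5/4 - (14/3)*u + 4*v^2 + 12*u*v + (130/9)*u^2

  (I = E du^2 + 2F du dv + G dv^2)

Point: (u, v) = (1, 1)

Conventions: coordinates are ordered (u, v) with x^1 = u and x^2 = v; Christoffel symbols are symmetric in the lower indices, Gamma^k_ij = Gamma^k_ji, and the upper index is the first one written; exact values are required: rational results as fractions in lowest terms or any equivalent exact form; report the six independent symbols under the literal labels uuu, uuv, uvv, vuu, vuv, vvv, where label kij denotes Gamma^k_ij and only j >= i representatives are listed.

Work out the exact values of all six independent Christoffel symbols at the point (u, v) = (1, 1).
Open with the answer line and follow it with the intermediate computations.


Answer: Gamma_uuu = 33552/28717, Gamma_uuv = 13532/28717, Gamma_uvv = -176996/258453, Gamma_vuu = -34290/28717, Gamma_vuv = 12484/28717, Gamma_vvv = 20448/28717

E = 43/2, F = 27/2, G = 973/36 at the point
E_u = 18, E_v = 32, F_u = -1/2, F_v = 13, G_u = 326/9, G_v = 20
EG - F^2 = 28717/72;  g^inv = (72/28717) * [[973/36, -27/2], [-27/2, 43/2]]
first-kind symbols [ij,l] = (1/2)(d_i g_jl + d_j g_il - d_l g_ij): [uu,u] = E_u/2 = 9, [uu,v] = F_u - E_v/2 = -33/2, [uv,u] = E_v/2 = 16, [uv,v] = G_u/2 = 163/9, [vv,u] = F_v - G_u/2 = -46/9, [vv,v] = G_v/2 = 10
Gamma^u_ij = (G*[ij,u] - F*[ij,v])/(EG - F^2), Gamma^v_ij = (E*[ij,v] - F*[ij,u])/(EG - F^2)


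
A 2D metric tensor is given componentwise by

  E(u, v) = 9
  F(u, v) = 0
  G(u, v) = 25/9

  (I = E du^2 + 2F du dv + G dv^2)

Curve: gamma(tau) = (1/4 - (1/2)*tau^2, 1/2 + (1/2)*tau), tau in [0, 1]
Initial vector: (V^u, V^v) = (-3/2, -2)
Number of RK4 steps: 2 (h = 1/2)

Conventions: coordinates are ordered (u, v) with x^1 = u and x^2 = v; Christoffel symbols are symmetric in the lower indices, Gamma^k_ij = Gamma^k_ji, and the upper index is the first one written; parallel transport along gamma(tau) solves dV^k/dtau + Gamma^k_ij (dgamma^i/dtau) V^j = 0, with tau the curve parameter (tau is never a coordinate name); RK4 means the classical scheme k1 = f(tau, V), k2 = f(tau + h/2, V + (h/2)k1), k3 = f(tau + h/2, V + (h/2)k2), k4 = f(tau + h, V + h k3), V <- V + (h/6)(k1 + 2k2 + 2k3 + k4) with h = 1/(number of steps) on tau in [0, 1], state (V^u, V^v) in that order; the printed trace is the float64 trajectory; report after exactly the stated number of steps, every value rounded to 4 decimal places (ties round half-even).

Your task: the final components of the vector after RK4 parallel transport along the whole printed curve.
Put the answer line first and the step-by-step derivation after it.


Answer: V^u = -1.5000, V^v = -2.0000

gamma'(tau) = (-tau, 1/2); f(tau, V)^k = -Gamma^k_ij(gamma(tau)) gamma'^i(tau) V^j; h = 1/2; intermediate values shown to 6 dp
curve data and Christoffel symbols at the stage parameters:
  tau = 0.000000: gamma = (0.250000, 0.500000), gamma' = (0.000000, 0.500000); Gamma_uuu = 0.000000, Gamma_uuv = 0.000000, Gamma_uvv = 0.000000, Gamma_vuu = 0.000000, Gamma_vuv = 0.000000, Gamma_vvv = 0.000000
  tau = 0.250000: gamma = (0.218750, 0.625000), gamma' = (-0.250000, 0.500000); Gamma_uuu = 0.000000, Gamma_uuv = 0.000000, Gamma_uvv = 0.000000, Gamma_vuu = 0.000000, Gamma_vuv = 0.000000, Gamma_vvv = 0.000000
  tau = 0.500000: gamma = (0.125000, 0.750000), gamma' = (-0.500000, 0.500000); Gamma_uuu = 0.000000, Gamma_uuv = 0.000000, Gamma_uvv = 0.000000, Gamma_vuu = 0.000000, Gamma_vuv = 0.000000, Gamma_vvv = 0.000000
  tau = 0.750000: gamma = (-0.031250, 0.875000), gamma' = (-0.750000, 0.500000); Gamma_uuu = 0.000000, Gamma_uuv = 0.000000, Gamma_uvv = 0.000000, Gamma_vuu = 0.000000, Gamma_vuv = 0.000000, Gamma_vvv = 0.000000
  tau = 1.000000: gamma = (-0.250000, 1.000000), gamma' = (-1.000000, 0.500000); Gamma_uuu = 0.000000, Gamma_uuv = 0.000000, Gamma_uvv = 0.000000, Gamma_vuu = 0.000000, Gamma_vuv = 0.000000, Gamma_vvv = 0.000000
step 0: V^u = -1.5000, V^v = -2.0000
step 1: k1 = (0.000000, 0.000000), k2 = (0.000000, 0.000000), k3 = (0.000000, 0.000000), k4 = (0.000000, 0.000000); V <- V + (h/6)(k1 + 2k2 + 2k3 + k4): V^u = -1.5000, V^v = -2.0000
step 2: k1 = (0.000000, 0.000000), k2 = (0.000000, 0.000000), k3 = (0.000000, 0.000000), k4 = (0.000000, 0.000000); V <- V + (h/6)(k1 + 2k2 + 2k3 + k4): V^u = -1.5000, V^v = -2.0000


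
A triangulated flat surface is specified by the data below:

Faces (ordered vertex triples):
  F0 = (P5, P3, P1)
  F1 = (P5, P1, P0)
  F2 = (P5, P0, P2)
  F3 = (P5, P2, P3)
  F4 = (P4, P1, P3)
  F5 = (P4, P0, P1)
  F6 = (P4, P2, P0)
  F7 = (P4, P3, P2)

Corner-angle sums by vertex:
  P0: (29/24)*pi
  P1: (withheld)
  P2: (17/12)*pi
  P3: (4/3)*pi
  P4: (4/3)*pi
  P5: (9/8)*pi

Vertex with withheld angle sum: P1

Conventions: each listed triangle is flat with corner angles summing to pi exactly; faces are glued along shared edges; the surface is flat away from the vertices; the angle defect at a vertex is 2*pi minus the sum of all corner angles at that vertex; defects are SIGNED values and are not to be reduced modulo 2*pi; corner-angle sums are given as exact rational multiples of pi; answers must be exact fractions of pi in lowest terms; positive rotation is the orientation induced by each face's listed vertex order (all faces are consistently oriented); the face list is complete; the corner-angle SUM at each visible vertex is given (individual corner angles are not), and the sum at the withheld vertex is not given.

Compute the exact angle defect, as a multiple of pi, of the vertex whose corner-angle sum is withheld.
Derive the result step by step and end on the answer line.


V = 6, E = 12, F = 8; chi = V - E + F = 2
Gauss-Bonnet: total defect = 2*pi*chi = 4*pi; visible defects sum to (43/12)*pi

Answer: defect(P1) = (5/12)*pi


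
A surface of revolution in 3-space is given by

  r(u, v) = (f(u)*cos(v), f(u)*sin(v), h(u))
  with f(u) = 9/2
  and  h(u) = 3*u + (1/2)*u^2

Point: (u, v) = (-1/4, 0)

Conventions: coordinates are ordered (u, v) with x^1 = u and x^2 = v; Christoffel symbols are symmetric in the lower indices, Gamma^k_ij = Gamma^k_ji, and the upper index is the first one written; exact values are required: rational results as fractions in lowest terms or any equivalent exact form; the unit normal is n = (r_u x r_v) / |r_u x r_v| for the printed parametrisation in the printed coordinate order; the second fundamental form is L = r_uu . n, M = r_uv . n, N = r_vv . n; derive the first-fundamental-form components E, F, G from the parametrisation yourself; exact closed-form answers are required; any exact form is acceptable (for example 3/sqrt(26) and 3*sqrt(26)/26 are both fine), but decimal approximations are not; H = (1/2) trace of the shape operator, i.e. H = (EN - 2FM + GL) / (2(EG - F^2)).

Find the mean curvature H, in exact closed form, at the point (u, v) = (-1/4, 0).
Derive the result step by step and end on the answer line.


f = 9/2, f' = 0, f'' = 0, h' = 11/4, h'' = 1
E = 121/16, F = 0, G = 81/4; answer radicand W^2 = 121/16
unnormalised second-form numerators: l = 0, m = 0, n = 99/8; L = l/sqrt(121/16), and similarly M = m/sqrt(W^2), N = n/sqrt(W^2)
H = (E*n - 2*F*m + G*l) / (2*(EG - F^2)*sqrt(W^2)); E*n - 2*F*m + G*l = 11979/128, EG - F^2 = 9801/64, so H = (11/36)/sqrt(121/16)

Answer: H = 1/9


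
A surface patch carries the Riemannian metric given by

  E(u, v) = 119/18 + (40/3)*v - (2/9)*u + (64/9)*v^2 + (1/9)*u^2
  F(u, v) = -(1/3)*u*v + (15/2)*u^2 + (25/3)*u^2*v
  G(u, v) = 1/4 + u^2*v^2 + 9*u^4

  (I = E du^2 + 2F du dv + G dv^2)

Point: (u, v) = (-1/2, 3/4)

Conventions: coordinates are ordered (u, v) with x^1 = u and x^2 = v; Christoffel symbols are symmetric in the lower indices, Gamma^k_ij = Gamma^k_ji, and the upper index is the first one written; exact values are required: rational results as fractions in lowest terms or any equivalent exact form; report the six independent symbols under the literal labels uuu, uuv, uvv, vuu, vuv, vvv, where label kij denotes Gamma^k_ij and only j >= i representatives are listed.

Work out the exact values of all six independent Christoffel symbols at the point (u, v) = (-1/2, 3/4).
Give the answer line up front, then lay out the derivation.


Answer: Gamma_uuu = 35507/2721, Gamma_uuv = 10473/3628, Gamma_uvv = 7965/14512, Gamma_vuu = -68980/907, Gamma_vuv = -12195/907, Gamma_vvv = -6729/3628

E = 83/4, F = 57/16, G = 61/64 at the point
E_u = -1/3, E_v = 24, F_u = -14, F_v = 9/4, G_u = -81/16, G_v = 3/8
EG - F^2 = 907/128;  g^inv = (128/907) * [[61/64, -57/16], [-57/16, 83/4]]
first-kind symbols [ij,l] = (1/2)(d_i g_jl + d_j g_il - d_l g_ij): [uu,u] = E_u/2 = -1/6, [uu,v] = F_u - E_v/2 = -26, [uv,u] = E_v/2 = 12, [uv,v] = G_u/2 = -81/32, [vv,u] = F_v - G_u/2 = 153/32, [vv,v] = G_v/2 = 3/16
Gamma^u_ij = (G*[ij,u] - F*[ij,v])/(EG - F^2), Gamma^v_ij = (E*[ij,v] - F*[ij,u])/(EG - F^2)


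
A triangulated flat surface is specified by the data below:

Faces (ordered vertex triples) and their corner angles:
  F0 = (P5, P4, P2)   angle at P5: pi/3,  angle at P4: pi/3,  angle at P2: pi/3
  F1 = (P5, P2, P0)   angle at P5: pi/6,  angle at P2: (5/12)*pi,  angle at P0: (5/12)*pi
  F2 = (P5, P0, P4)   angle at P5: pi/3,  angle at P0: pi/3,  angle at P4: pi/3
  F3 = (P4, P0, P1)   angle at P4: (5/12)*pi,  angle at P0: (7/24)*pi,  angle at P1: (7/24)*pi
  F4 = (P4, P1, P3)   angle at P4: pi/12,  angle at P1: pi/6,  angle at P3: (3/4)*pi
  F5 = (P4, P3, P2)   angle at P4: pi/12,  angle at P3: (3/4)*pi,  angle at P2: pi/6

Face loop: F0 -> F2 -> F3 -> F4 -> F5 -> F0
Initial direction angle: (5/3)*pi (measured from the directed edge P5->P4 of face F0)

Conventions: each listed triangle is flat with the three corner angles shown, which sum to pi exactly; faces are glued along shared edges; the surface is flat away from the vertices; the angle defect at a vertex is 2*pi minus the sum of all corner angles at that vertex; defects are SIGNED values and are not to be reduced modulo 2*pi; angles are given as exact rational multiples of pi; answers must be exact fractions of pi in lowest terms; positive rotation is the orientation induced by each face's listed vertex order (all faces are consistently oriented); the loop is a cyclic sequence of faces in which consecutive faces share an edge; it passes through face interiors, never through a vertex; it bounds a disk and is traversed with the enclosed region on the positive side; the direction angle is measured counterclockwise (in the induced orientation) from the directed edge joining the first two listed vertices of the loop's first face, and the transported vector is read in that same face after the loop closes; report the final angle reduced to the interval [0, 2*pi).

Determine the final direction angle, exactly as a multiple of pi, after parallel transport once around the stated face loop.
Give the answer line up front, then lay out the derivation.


Answer: final direction angle = (5/12)*pi

enclosed vertex P4: corner angles sum to (5/4)*pi, defect = 2*pi - (5/4)*pi = (3/4)*pi
the rotation equals the total enclosed defect, so the final angle is initial + defects (mod 2*pi)
final angle = (5/3)*pi + (3/4)*pi = (5/12)*pi (mod 2*pi)
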